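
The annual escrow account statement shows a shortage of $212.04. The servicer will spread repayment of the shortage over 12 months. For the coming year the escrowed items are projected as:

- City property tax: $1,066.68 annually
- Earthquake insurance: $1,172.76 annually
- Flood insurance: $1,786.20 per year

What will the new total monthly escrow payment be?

$353.14

City property tax — $1,066.68
Earthquake insurance — $1,172.76
Flood insurance — $1,786.20
Yearly total = $1,066.68 + $1,172.76 + $1,786.20 = $4,025.64
Monthly escrow = $4,025.64 ÷ 12 = $335.47
Shortage per month = $212.04 / 12 = $17.67
Adjusted monthly = $335.47 + $17.67 = $353.14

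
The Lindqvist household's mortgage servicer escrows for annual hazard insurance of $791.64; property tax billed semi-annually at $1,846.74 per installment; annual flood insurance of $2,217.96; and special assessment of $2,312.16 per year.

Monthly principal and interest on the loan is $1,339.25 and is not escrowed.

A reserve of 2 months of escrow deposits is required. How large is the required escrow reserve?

$1,502.54

Hazard insurance: $791.64 per year
Property tax: $1,846.74 × 2 = $3,693.48 per year
Flood insurance: $2,217.96 per year
Special assessment: $2,312.16 per year
Combined annual = $9,015.24
Base monthly escrow = $9,015.24 ÷ 12 = $751.27
Cushion = 2 × $751.27 = $1,502.54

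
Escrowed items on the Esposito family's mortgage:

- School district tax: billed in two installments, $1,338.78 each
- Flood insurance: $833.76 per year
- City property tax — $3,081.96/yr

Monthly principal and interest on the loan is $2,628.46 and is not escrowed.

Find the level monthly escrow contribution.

School district tax = $1,338.78 × 2 = $2,677.56 annually
Flood insurance = $833.76 annually
City property tax = $3,081.96 annually
Yearly total = $2,677.56 + $833.76 + $3,081.96 = $6,593.28
Monthly escrow = $6,593.28 ÷ 12 = $549.44

$549.44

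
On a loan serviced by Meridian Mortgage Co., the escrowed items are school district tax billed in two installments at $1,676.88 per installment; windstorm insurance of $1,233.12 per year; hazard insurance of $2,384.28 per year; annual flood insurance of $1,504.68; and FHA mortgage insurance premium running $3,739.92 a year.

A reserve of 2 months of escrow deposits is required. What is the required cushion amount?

$2,035.96

School district tax = $1,676.88 × 2 = $3,353.76 annually
Windstorm insurance = $1,233.12 annually
Hazard insurance = $2,384.28 annually
Flood insurance = $1,504.68 annually
FHA mortgage insurance premium = $3,739.92 annually
Total per year = $12,215.76
Base monthly escrow = $12,215.76 / 12 = $1,017.98
Reserve = 2 × $1,017.98 = $2,035.96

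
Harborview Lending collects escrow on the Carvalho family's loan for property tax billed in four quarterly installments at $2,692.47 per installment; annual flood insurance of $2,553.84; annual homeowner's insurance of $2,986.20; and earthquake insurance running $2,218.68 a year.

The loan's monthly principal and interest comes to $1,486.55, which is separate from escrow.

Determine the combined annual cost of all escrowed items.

Property tax: $2,692.47 × 4 = $10,769.88
Flood insurance: $2,553.84
Homeowner's insurance: $2,986.20
Earthquake insurance: $2,218.68
Combined annual = $18,528.60

$18,528.60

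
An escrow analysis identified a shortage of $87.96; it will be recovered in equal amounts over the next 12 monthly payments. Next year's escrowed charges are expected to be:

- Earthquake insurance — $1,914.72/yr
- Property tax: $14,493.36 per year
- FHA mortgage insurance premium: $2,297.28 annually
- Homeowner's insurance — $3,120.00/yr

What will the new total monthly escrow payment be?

$1,826.11

Earthquake insurance: $1,914.72 annually
Property tax: $14,493.36 annually
FHA mortgage insurance premium: $2,297.28 annually
Homeowner's insurance: $3,120.00 annually
Yearly total = $1,914.72 + $14,493.36 + $2,297.28 + $3,120.00 = $21,825.36
Monthly = $21,825.36 ÷ 12 = $1,818.78
Shortage per month = $87.96 ÷ 12 = $7.33
New monthly escrow = $1,818.78 + $7.33 = $1,826.11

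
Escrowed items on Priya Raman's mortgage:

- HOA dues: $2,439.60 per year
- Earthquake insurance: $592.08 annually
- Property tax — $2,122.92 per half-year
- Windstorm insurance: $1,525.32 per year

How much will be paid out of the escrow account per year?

HOA dues = $2,439.60 annually
Earthquake insurance = $592.08 annually
Property tax = $2,122.92 × 2 = $4,245.84 annually
Windstorm insurance = $1,525.32 annually
Total annual escrow = $2,439.60 + $592.08 + $4,245.84 + $1,525.32 = $8,802.84

$8,802.84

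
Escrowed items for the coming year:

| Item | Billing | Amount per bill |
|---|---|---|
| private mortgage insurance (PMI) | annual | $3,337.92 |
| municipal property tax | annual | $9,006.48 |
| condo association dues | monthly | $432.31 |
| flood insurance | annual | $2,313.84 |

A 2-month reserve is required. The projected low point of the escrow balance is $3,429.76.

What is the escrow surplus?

$122.10

Private mortgage insurance (PMI) — $3,337.92 per year
Municipal property tax — $9,006.48 per year
Condo association dues — $432.31 × 12 = $5,187.72 per year
Flood insurance — $2,313.84 per year
Total per year = $19,845.96
Monthly = $19,845.96 / 12 = $1,653.83
Cushion = 2 × $1,653.83 = $3,307.66
Surplus = $3,429.76 − $3,307.66 = $122.10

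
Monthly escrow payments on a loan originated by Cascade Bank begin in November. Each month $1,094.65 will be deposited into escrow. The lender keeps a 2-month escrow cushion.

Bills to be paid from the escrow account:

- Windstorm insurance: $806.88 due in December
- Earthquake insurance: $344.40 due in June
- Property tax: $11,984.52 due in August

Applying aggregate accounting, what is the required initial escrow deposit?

$4,378.60

Cushion = 2 × $1,094.65 = $2,189.30
Trial balance (start $0, +$1,094.65 each month, − disbursements):
  Nov: +$1,094.65 → $1,094.65
  Dec: +$1,094.65 − $806.88 → $1,382.42
  Jan: +$1,094.65 → $2,477.07
  Feb: +$1,094.65 → $3,571.72
  Mar: +$1,094.65 → $4,666.37
  Apr: +$1,094.65 → $5,761.02
  May: +$1,094.65 → $6,855.67
  Jun: +$1,094.65 − $344.40 → $7,605.92
  Jul: +$1,094.65 → $8,700.57
  Aug: +$1,094.65 − $11,984.52 → -$2,189.30
  Sep: +$1,094.65 → -$1,094.65
  Oct: +$1,094.65 → $0.00
Lowest trial balance = -$2,189.30 (Aug)
Initial deposit = cushion − low point = $2,189.30 − (-$2,189.30) = $4,378.60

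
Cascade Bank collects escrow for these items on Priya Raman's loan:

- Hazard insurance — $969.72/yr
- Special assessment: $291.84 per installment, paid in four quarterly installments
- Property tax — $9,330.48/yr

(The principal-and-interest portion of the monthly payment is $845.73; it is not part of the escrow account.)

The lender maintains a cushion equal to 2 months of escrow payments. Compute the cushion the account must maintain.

Hazard insurance — $969.72/yr
Special assessment — $291.84 × 4 = $1,167.36/yr
Property tax — $9,330.48/yr
Combined annual = $969.72 + $1,167.36 + $9,330.48 = $11,467.56
Per month = $11,467.56 / 12 = $955.63
Cushion = 2 × $955.63 = $1,911.26

$1,911.26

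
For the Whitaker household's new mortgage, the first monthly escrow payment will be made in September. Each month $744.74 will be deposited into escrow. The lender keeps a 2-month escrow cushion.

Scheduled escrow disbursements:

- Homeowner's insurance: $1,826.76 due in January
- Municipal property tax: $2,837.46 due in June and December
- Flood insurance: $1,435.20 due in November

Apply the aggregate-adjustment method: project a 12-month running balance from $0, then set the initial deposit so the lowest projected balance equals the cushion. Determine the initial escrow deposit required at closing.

$3,865.20

Cushion = 2 × $744.74 = $1,489.48
Trial balance (start $0, +$744.74 each month, − disbursements):
  Sep: +$744.74 → $744.74
  Oct: +$744.74 → $1,489.48
  Nov: +$744.74 − $1,435.20 → $799.02
  Dec: +$744.74 − $2,837.46 → -$1,293.70
  Jan: +$744.74 − $1,826.76 → -$2,375.72
  Feb: +$744.74 → -$1,630.98
  Mar: +$744.74 → -$886.24
  Apr: +$744.74 → -$141.50
  May: +$744.74 → $603.24
  Jun: +$744.74 − $2,837.46 → -$1,489.48
  Jul: +$744.74 → -$744.74
  Aug: +$744.74 → $0.00
Lowest trial balance = -$2,375.72 (Jan)
Initial deposit = cushion − low point = $1,489.48 − (-$2,375.72) = $3,865.20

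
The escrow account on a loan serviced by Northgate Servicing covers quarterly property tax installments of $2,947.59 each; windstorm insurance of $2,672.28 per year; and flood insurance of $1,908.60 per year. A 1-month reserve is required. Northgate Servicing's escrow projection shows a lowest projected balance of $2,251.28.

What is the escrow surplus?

Property tax = $2,947.59 × 4 = $11,790.36/yr
Windstorm insurance = $2,672.28/yr
Flood insurance = $1,908.60/yr
Annual escrow total = $11,790.36 + $2,672.28 + $1,908.60 = $16,371.24
Base monthly escrow = $16,371.24 ÷ 12 = $1,364.27
Required reserve = 1 × $1,364.27 = $1,364.27
Excess over cushion: $2,251.28 − $1,364.27 = $887.01

$887.01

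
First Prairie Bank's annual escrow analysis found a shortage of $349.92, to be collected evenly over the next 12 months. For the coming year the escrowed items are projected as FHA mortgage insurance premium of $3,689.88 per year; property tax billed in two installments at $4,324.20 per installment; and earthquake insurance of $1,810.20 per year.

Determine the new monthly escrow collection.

$1,208.20

FHA mortgage insurance premium: $3,689.88/yr
Property tax: $4,324.20 × 2 = $8,648.40/yr
Earthquake insurance: $1,810.20/yr
Total per year = $3,689.88 + $8,648.40 + $1,810.20 = $14,148.48
Base monthly escrow = $14,148.48 ÷ 12 = $1,179.04
Shortage spread = $349.92 ÷ 12 = $29.16/mo
Adjusted monthly = $1,179.04 + $29.16 = $1,208.20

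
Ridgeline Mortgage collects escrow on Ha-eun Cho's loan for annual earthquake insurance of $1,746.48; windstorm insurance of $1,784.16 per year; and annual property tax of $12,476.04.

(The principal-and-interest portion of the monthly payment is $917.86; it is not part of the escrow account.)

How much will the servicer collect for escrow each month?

$1,333.89

Earthquake insurance: $1,746.48
Windstorm insurance: $1,784.16
Property tax: $12,476.04
Total annual escrow = $1,746.48 + $1,784.16 + $12,476.04 = $16,006.68
Monthly = $16,006.68 / 12 = $1,333.89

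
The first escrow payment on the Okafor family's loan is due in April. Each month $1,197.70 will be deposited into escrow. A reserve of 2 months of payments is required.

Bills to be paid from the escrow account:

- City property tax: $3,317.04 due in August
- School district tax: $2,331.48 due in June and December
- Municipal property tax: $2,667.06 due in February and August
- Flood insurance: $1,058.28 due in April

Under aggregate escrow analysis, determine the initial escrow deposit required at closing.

Cushion = 2 × $1,197.70 = $2,395.40
Trial balance (start $0, +$1,197.70 each month, − disbursements):
  Apr: +$1,197.70 − $1,058.28 → $139.42
  May: +$1,197.70 → $1,337.12
  Jun: +$1,197.70 − $2,331.48 → $203.34
  Jul: +$1,197.70 → $1,401.04
  Aug: +$1,197.70 − $5,984.10 → -$3,385.36
  Sep: +$1,197.70 → -$2,187.66
  Oct: +$1,197.70 → -$989.96
  Nov: +$1,197.70 → $207.74
  Dec: +$1,197.70 − $2,331.48 → -$926.04
  Jan: +$1,197.70 → $271.66
  Feb: +$1,197.70 − $2,667.06 → -$1,197.70
  Mar: +$1,197.70 → $0.00
Lowest trial balance = -$3,385.36 (Aug)
Initial deposit = cushion − low point = $2,395.40 − (-$3,385.36) = $5,780.76

$5,780.76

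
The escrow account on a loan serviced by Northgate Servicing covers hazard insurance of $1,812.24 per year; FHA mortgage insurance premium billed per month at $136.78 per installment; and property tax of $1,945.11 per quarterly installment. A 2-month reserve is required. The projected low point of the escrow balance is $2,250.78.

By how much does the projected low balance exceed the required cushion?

Hazard insurance — $1,812.24/yr
FHA mortgage insurance premium — $136.78 × 12 = $1,641.36/yr
Property tax — $1,945.11 × 4 = $7,780.44/yr
Yearly total = $11,234.04
Base monthly escrow = $11,234.04 / 12 = $936.17
Required reserve = 2 × $936.17 = $1,872.34
Surplus = $2,250.78 − $1,872.34 = $378.44

$378.44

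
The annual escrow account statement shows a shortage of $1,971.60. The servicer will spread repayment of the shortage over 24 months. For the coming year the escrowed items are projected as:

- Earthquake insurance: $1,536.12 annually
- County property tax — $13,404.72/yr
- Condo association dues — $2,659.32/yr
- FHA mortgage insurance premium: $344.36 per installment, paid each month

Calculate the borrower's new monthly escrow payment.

$1,893.19

Earthquake insurance: $1,536.12
County property tax: $13,404.72
Condo association dues: $2,659.32
FHA mortgage insurance premium: $344.36 × 12 = $4,132.32
Total annual escrow = $1,536.12 + $13,404.72 + $2,659.32 + $4,132.32 = $21,732.48
Base monthly escrow = $21,732.48 ÷ 12 = $1,811.04
Shortage spread = $1,971.60 ÷ 24 = $82.15/mo
Adjusted monthly = $1,811.04 + $82.15 = $1,893.19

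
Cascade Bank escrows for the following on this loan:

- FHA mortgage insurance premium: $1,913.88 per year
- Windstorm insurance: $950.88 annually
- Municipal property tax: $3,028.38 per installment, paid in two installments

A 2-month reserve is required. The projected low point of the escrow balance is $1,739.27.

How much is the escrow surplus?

$252.35

FHA mortgage insurance premium = $1,913.88/yr
Windstorm insurance = $950.88/yr
Municipal property tax = $3,028.38 × 2 = $6,056.76/yr
Combined annual = $1,913.88 + $950.88 + $6,056.76 = $8,921.52
Per month = $8,921.52 ÷ 12 = $743.46
Required cushion = 2 × $743.46 = $1,486.92
Excess over cushion: $1,739.27 − $1,486.92 = $252.35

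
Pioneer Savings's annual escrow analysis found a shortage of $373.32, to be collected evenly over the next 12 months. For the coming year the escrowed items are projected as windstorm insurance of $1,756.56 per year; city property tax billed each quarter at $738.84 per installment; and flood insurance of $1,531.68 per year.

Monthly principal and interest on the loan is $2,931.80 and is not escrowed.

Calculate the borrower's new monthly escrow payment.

$551.41

Windstorm insurance: $1,756.56 annually
City property tax: $738.84 × 4 = $2,955.36 annually
Flood insurance: $1,531.68 annually
Combined annual = $1,756.56 + $2,955.36 + $1,531.68 = $6,243.60
Base monthly escrow = $6,243.60 ÷ 12 = $520.30
Shortage per month = $373.32 ÷ 12 = $31.11
New monthly escrow = $520.30 + $31.11 = $551.41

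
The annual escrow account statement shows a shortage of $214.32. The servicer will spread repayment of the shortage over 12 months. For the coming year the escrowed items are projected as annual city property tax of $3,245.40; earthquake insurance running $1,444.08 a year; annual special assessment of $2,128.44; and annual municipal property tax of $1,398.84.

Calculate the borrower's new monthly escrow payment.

$702.59

City property tax: $3,245.40 annually
Earthquake insurance: $1,444.08 annually
Special assessment: $2,128.44 annually
Municipal property tax: $1,398.84 annually
Total per year = $8,216.76
Base monthly escrow = $8,216.76 ÷ 12 = $684.73
Monthly shortage recovery: $214.32 ÷ 12 = $17.86
Adjusted monthly = $684.73 + $17.86 = $702.59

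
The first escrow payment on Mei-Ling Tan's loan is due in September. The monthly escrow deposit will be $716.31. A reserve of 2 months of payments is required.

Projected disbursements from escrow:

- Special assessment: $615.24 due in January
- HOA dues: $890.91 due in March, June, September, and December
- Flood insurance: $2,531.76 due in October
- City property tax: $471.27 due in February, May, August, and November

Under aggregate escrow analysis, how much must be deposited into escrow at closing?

Cushion = 2 × $716.31 = $1,432.62
Trial balance (start $0, +$716.31 each month, − disbursements):
  Sep: +$716.31 − $890.91 → -$174.60
  Oct: +$716.31 − $2,531.76 → -$1,990.05
  Nov: +$716.31 − $471.27 → -$1,745.01
  Dec: +$716.31 − $890.91 → -$1,919.61
  Jan: +$716.31 − $615.24 → -$1,818.54
  Feb: +$716.31 − $471.27 → -$1,573.50
  Mar: +$716.31 − $890.91 → -$1,748.10
  Apr: +$716.31 → -$1,031.79
  May: +$716.31 − $471.27 → -$786.75
  Jun: +$716.31 − $890.91 → -$961.35
  Jul: +$716.31 → -$245.04
  Aug: +$716.31 − $471.27 → $0.00
Lowest trial balance = -$1,990.05 (Oct)
Initial deposit = cushion − low point = $1,432.62 − (-$1,990.05) = $3,422.67

$3,422.67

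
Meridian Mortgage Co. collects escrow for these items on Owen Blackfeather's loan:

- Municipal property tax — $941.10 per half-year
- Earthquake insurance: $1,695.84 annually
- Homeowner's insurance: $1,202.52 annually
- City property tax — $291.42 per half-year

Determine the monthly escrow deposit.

Municipal property tax: $941.10 × 2 = $1,882.20 per year
Earthquake insurance: $1,695.84 per year
Homeowner's insurance: $1,202.52 per year
City property tax: $291.42 × 2 = $582.84 per year
Yearly total = $1,882.20 + $1,695.84 + $1,202.52 + $582.84 = $5,363.40
Base monthly escrow = $5,363.40 ÷ 12 = $446.95

$446.95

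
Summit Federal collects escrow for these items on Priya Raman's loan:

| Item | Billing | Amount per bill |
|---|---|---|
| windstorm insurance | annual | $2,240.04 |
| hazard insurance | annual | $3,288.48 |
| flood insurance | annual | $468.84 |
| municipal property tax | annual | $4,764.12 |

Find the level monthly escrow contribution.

Windstorm insurance — $2,240.04 per year
Hazard insurance — $3,288.48 per year
Flood insurance — $468.84 per year
Municipal property tax — $4,764.12 per year
Combined annual = $10,761.48
Monthly = $10,761.48 / 12 = $896.79

$896.79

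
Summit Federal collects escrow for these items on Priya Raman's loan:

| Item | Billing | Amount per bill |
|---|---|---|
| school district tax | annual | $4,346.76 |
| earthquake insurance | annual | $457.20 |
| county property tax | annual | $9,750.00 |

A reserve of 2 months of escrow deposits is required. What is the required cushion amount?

$2,425.66

School district tax — $4,346.76/yr
Earthquake insurance — $457.20/yr
County property tax — $9,750.00/yr
Combined annual = $4,346.76 + $457.20 + $9,750.00 = $14,553.96
Base monthly escrow = $14,553.96 / 12 = $1,212.83
Required cushion = 2 × $1,212.83 = $2,425.66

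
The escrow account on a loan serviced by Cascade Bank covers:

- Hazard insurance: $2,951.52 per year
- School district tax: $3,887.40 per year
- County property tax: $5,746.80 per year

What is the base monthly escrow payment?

$1,048.81

Hazard insurance = $2,951.52/yr
School district tax = $3,887.40/yr
County property tax = $5,746.80/yr
Yearly total = $2,951.52 + $3,887.40 + $5,746.80 = $12,585.72
Monthly = $12,585.72 / 12 = $1,048.81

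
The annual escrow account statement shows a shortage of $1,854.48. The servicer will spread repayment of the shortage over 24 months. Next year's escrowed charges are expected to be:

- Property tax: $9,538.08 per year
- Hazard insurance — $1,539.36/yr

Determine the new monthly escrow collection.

Property tax = $9,538.08 annually
Hazard insurance = $1,539.36 annually
Annual escrow total = $11,077.44
Per month = $11,077.44 ÷ 12 = $923.12
Shortage spread = $1,854.48 / 24 = $77.27/mo
New monthly escrow = $923.12 + $77.27 = $1,000.39

$1,000.39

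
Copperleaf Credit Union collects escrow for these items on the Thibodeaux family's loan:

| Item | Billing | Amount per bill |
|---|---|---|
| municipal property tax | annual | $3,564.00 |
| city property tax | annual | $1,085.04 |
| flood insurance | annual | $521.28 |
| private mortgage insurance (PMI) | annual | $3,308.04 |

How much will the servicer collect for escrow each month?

Municipal property tax: $3,564.00 per year
City property tax: $1,085.04 per year
Flood insurance: $521.28 per year
Private mortgage insurance (PMI): $3,308.04 per year
Annual escrow total = $3,564.00 + $1,085.04 + $521.28 + $3,308.04 = $8,478.36
Base monthly escrow = $8,478.36 ÷ 12 = $706.53

$706.53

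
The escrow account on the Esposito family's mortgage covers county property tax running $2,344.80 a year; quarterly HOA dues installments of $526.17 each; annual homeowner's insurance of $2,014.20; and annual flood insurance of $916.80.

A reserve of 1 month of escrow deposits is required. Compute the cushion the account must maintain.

$615.04

County property tax = $2,344.80 per year
HOA dues = $526.17 × 4 = $2,104.68 per year
Homeowner's insurance = $2,014.20 per year
Flood insurance = $916.80 per year
Total annual escrow = $2,344.80 + $2,104.68 + $2,014.20 + $916.80 = $7,380.48
Monthly = $7,380.48 ÷ 12 = $615.04
Reserve = 1 × $615.04 = $615.04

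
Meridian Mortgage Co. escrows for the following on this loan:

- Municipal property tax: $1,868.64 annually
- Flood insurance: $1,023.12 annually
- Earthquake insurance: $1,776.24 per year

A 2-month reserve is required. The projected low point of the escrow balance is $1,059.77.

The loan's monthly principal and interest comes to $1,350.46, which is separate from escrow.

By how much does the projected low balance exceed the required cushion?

$281.77

Municipal property tax = $1,868.64 per year
Flood insurance = $1,023.12 per year
Earthquake insurance = $1,776.24 per year
Total per year = $4,668.00
Monthly escrow = $4,668.00 / 12 = $389.00
Cushion = 2 × $389.00 = $778.00
Surplus = $1,059.77 − $778.00 = $281.77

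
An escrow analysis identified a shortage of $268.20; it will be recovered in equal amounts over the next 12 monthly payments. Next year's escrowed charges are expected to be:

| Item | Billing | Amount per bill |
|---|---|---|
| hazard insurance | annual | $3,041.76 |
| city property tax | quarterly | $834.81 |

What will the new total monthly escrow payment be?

$554.10

Hazard insurance = $3,041.76 per year
City property tax = $834.81 × 4 = $3,339.24 per year
Total annual escrow = $6,381.00
Per month = $6,381.00 ÷ 12 = $531.75
Shortage spread = $268.20 / 12 = $22.35/mo
New monthly escrow = $531.75 + $22.35 = $554.10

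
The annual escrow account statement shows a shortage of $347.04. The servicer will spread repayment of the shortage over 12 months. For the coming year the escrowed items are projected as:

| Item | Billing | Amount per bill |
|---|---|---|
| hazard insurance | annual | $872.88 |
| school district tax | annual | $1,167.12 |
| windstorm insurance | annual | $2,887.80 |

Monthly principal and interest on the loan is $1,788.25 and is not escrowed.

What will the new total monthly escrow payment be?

$439.57

Hazard insurance — $872.88
School district tax — $1,167.12
Windstorm insurance — $2,887.80
Annual escrow total = $872.88 + $1,167.12 + $2,887.80 = $4,927.80
Monthly escrow = $4,927.80 ÷ 12 = $410.65
Shortage spread = $347.04 ÷ 12 = $28.92/mo
Adjusted monthly = $410.65 + $28.92 = $439.57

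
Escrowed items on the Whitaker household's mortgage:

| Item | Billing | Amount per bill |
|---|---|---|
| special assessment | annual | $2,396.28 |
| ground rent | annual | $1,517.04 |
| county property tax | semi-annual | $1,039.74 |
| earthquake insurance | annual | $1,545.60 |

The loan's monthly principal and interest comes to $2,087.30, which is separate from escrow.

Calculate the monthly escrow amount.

$628.20

Special assessment = $2,396.28/yr
Ground rent = $1,517.04/yr
County property tax = $1,039.74 × 2 = $2,079.48/yr
Earthquake insurance = $1,545.60/yr
Total annual escrow = $7,538.40
Base monthly escrow = $7,538.40 / 12 = $628.20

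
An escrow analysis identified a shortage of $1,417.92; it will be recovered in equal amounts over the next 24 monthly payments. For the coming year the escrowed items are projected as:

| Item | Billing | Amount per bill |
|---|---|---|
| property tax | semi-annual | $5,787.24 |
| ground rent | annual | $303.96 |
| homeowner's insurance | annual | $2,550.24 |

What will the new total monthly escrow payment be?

$1,261.47

Property tax: $5,787.24 × 2 = $11,574.48 annually
Ground rent: $303.96 annually
Homeowner's insurance: $2,550.24 annually
Total per year = $14,428.68
Monthly escrow = $14,428.68 / 12 = $1,202.39
Shortage spread = $1,417.92 ÷ 24 = $59.08/mo
Adjusted monthly = $1,202.39 + $59.08 = $1,261.47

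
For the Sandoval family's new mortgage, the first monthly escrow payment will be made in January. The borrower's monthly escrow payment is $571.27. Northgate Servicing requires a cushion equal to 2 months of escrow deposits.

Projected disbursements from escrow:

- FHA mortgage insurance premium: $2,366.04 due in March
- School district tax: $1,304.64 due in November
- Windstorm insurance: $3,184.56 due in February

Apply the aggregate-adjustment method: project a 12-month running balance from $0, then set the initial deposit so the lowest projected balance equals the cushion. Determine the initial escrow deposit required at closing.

$4,979.33

Cushion = 2 × $571.27 = $1,142.54
Trial balance (start $0, +$571.27 each month, − disbursements):
  Jan: +$571.27 → $571.27
  Feb: +$571.27 − $3,184.56 → -$2,042.02
  Mar: +$571.27 − $2,366.04 → -$3,836.79
  Apr: +$571.27 → -$3,265.52
  May: +$571.27 → -$2,694.25
  Jun: +$571.27 → -$2,122.98
  Jul: +$571.27 → -$1,551.71
  Aug: +$571.27 → -$980.44
  Sep: +$571.27 → -$409.17
  Oct: +$571.27 → $162.10
  Nov: +$571.27 − $1,304.64 → -$571.27
  Dec: +$571.27 → $0.00
Lowest trial balance = -$3,836.79 (Mar)
Initial deposit = cushion − low point = $1,142.54 − (-$3,836.79) = $4,979.33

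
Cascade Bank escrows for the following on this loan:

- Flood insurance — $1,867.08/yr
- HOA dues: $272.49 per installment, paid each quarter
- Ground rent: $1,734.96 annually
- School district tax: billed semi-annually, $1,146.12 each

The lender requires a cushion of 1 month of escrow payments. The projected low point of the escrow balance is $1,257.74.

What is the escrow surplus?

$675.72

Flood insurance = $1,867.08 annually
HOA dues = $272.49 × 4 = $1,089.96 annually
Ground rent = $1,734.96 annually
School district tax = $1,146.12 × 2 = $2,292.24 annually
Total per year = $1,867.08 + $1,089.96 + $1,734.96 + $2,292.24 = $6,984.24
Base monthly escrow = $6,984.24 / 12 = $582.02
Cushion = 1 × $582.02 = $582.02
Excess over cushion: $1,257.74 − $582.02 = $675.72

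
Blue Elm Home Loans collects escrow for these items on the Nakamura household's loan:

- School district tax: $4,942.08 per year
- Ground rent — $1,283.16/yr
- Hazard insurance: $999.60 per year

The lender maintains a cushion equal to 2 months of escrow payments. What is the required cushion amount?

School district tax — $4,942.08
Ground rent — $1,283.16
Hazard insurance — $999.60
Combined annual = $7,224.84
Monthly = $7,224.84 ÷ 12 = $602.07
Reserve = 2 × $602.07 = $1,204.14

$1,204.14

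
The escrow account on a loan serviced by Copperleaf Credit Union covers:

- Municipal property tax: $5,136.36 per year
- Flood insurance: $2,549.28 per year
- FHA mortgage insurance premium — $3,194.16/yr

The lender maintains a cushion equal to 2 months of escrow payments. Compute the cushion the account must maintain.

$1,813.30

Municipal property tax — $5,136.36 annually
Flood insurance — $2,549.28 annually
FHA mortgage insurance premium — $3,194.16 annually
Annual escrow total = $5,136.36 + $2,549.28 + $3,194.16 = $10,879.80
Per month = $10,879.80 / 12 = $906.65
Reserve = 2 × $906.65 = $1,813.30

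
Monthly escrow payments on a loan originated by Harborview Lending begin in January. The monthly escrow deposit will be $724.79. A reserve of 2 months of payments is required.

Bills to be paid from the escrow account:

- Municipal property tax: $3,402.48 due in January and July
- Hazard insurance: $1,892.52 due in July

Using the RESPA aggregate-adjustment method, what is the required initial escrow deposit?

Cushion = 2 × $724.79 = $1,449.58
Trial balance (start $0, +$724.79 each month, − disbursements):
  Jan: +$724.79 − $3,402.48 → -$2,677.69
  Feb: +$724.79 → -$1,952.90
  Mar: +$724.79 → -$1,228.11
  Apr: +$724.79 → -$503.32
  May: +$724.79 → $221.47
  Jun: +$724.79 → $946.26
  Jul: +$724.79 − $5,295.00 → -$3,623.95
  Aug: +$724.79 → -$2,899.16
  Sep: +$724.79 → -$2,174.37
  Oct: +$724.79 → -$1,449.58
  Nov: +$724.79 → -$724.79
  Dec: +$724.79 → $0.00
Lowest trial balance = -$3,623.95 (Jul)
Initial deposit = cushion − low point = $1,449.58 − (-$3,623.95) = $5,073.53

$5,073.53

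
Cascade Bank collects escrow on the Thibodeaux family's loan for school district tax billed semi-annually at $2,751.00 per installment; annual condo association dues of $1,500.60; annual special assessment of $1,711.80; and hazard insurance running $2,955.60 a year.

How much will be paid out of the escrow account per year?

$11,670.00

School district tax = $2,751.00 × 2 = $5,502.00 per year
Condo association dues = $1,500.60 per year
Special assessment = $1,711.80 per year
Hazard insurance = $2,955.60 per year
Yearly total = $11,670.00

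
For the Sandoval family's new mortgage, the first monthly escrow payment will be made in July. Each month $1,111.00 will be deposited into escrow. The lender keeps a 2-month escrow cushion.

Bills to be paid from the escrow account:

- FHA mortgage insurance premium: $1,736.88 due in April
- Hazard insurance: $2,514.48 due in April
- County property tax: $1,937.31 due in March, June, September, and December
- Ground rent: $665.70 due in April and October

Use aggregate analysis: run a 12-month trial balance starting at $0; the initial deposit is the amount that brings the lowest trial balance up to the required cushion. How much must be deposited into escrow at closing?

$2,506.69

Cushion = 2 × $1,111.00 = $2,222.00
Trial balance (start $0, +$1,111.00 each month, − disbursements):
  Jul: +$1,111.00 → $1,111.00
  Aug: +$1,111.00 → $2,222.00
  Sep: +$1,111.00 − $1,937.31 → $1,395.69
  Oct: +$1,111.00 − $665.70 → $1,840.99
  Nov: +$1,111.00 → $2,951.99
  Dec: +$1,111.00 − $1,937.31 → $2,125.68
  Jan: +$1,111.00 → $3,236.68
  Feb: +$1,111.00 → $4,347.68
  Mar: +$1,111.00 − $1,937.31 → $3,521.37
  Apr: +$1,111.00 − $4,917.06 → -$284.69
  May: +$1,111.00 → $826.31
  Jun: +$1,111.00 − $1,937.31 → $0.00
Lowest trial balance = -$284.69 (Apr)
Initial deposit = cushion − low point = $2,222.00 − (-$284.69) = $2,506.69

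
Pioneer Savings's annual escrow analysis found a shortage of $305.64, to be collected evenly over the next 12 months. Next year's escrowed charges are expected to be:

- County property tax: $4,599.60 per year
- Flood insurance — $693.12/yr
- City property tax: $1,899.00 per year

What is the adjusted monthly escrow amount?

$624.78

County property tax: $4,599.60
Flood insurance: $693.12
City property tax: $1,899.00
Yearly total = $7,191.72
Per month = $7,191.72 / 12 = $599.31
Shortage spread = $305.64 ÷ 12 = $25.47/mo
New monthly escrow = $599.31 + $25.47 = $624.78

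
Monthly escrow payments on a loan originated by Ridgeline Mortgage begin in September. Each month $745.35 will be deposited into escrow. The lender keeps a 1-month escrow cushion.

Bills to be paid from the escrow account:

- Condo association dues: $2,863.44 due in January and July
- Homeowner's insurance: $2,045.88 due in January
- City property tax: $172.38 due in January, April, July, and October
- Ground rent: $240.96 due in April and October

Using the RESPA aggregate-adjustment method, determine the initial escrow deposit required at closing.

Cushion = 1 × $745.35 = $745.35
Trial balance (start $0, +$745.35 each month, − disbursements):
  Sep: +$745.35 → $745.35
  Oct: +$745.35 − $413.34 → $1,077.36
  Nov: +$745.35 → $1,822.71
  Dec: +$745.35 → $2,568.06
  Jan: +$745.35 − $5,081.70 → -$1,768.29
  Feb: +$745.35 → -$1,022.94
  Mar: +$745.35 → -$277.59
  Apr: +$745.35 − $413.34 → $54.42
  May: +$745.35 → $799.77
  Jun: +$745.35 → $1,545.12
  Jul: +$745.35 − $3,035.82 → -$745.35
  Aug: +$745.35 → $0.00
Lowest trial balance = -$1,768.29 (Jan)
Initial deposit = cushion − low point = $745.35 − (-$1,768.29) = $2,513.64

$2,513.64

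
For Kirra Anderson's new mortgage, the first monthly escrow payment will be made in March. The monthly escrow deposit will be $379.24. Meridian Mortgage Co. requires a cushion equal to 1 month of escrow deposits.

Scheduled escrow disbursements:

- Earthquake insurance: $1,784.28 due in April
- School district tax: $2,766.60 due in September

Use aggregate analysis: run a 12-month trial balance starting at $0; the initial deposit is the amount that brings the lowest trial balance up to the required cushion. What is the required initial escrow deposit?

$2,275.44

Cushion = 1 × $379.24 = $379.24
Trial balance (start $0, +$379.24 each month, − disbursements):
  Mar: +$379.24 → $379.24
  Apr: +$379.24 − $1,784.28 → -$1,025.80
  May: +$379.24 → -$646.56
  Jun: +$379.24 → -$267.32
  Jul: +$379.24 → $111.92
  Aug: +$379.24 → $491.16
  Sep: +$379.24 − $2,766.60 → -$1,896.20
  Oct: +$379.24 → -$1,516.96
  Nov: +$379.24 → -$1,137.72
  Dec: +$379.24 → -$758.48
  Jan: +$379.24 → -$379.24
  Feb: +$379.24 → $0.00
Lowest trial balance = -$1,896.20 (Sep)
Initial deposit = cushion − low point = $379.24 − (-$1,896.20) = $2,275.44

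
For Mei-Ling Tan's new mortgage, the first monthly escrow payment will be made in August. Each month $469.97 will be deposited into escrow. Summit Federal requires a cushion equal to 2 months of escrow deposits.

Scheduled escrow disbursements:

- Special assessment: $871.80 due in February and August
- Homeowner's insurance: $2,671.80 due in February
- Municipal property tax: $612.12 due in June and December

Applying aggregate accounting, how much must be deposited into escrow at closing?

$2,677.67

Cushion = 2 × $469.97 = $939.94
Trial balance (start $0, +$469.97 each month, − disbursements):
  Aug: +$469.97 − $871.80 → -$401.83
  Sep: +$469.97 → $68.14
  Oct: +$469.97 → $538.11
  Nov: +$469.97 → $1,008.08
  Dec: +$469.97 − $612.12 → $865.93
  Jan: +$469.97 → $1,335.90
  Feb: +$469.97 − $3,543.60 → -$1,737.73
  Mar: +$469.97 → -$1,267.76
  Apr: +$469.97 → -$797.79
  May: +$469.97 → -$327.82
  Jun: +$469.97 − $612.12 → -$469.97
  Jul: +$469.97 → $0.00
Lowest trial balance = -$1,737.73 (Feb)
Initial deposit = cushion − low point = $939.94 − (-$1,737.73) = $2,677.67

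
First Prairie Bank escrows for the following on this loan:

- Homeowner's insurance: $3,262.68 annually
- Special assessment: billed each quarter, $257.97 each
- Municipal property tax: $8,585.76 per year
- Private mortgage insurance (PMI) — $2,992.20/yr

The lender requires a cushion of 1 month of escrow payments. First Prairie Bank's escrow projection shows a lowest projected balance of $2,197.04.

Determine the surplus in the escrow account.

Homeowner's insurance = $3,262.68
Special assessment = $257.97 × 4 = $1,031.88
Municipal property tax = $8,585.76
Private mortgage insurance (PMI) = $2,992.20
Annual escrow total = $15,872.52
Monthly escrow = $15,872.52 ÷ 12 = $1,322.71
Required cushion = 1 × $1,322.71 = $1,322.71
Excess over cushion: $2,197.04 − $1,322.71 = $874.33

$874.33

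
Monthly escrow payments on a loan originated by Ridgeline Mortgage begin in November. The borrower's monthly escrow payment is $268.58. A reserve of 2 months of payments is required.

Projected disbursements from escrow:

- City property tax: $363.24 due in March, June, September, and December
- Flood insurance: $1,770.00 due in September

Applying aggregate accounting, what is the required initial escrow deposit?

Cushion = 2 × $268.58 = $537.16
Trial balance (start $0, +$268.58 each month, − disbursements):
  Nov: +$268.58 → $268.58
  Dec: +$268.58 − $363.24 → $173.92
  Jan: +$268.58 → $442.50
  Feb: +$268.58 → $711.08
  Mar: +$268.58 − $363.24 → $616.42
  Apr: +$268.58 → $885.00
  May: +$268.58 → $1,153.58
  Jun: +$268.58 − $363.24 → $1,058.92
  Jul: +$268.58 → $1,327.50
  Aug: +$268.58 → $1,596.08
  Sep: +$268.58 − $2,133.24 → -$268.58
  Oct: +$268.58 → $0.00
Lowest trial balance = -$268.58 (Sep)
Initial deposit = cushion − low point = $537.16 − (-$268.58) = $805.74

$805.74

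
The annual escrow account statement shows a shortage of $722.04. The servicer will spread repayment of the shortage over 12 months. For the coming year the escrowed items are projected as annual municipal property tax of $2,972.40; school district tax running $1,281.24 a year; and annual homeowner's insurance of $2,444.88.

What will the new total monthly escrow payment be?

Municipal property tax: $2,972.40 annually
School district tax: $1,281.24 annually
Homeowner's insurance: $2,444.88 annually
Total annual escrow = $6,698.52
Monthly = $6,698.52 / 12 = $558.21
Shortage per month = $722.04 / 12 = $60.17
Adjusted monthly = $558.21 + $60.17 = $618.38

$618.38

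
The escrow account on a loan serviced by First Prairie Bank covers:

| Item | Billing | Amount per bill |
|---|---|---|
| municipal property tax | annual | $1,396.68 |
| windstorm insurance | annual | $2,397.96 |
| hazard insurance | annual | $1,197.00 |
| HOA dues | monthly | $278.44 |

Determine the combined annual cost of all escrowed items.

Municipal property tax — $1,396.68/yr
Windstorm insurance — $2,397.96/yr
Hazard insurance — $1,197.00/yr
HOA dues — $278.44 × 12 = $3,341.28/yr
Total per year = $8,332.92

$8,332.92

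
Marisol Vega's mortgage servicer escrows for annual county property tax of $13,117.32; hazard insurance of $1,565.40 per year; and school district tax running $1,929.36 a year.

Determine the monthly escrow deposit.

$1,384.34

County property tax — $13,117.32
Hazard insurance — $1,565.40
School district tax — $1,929.36
Total annual escrow = $13,117.32 + $1,565.40 + $1,929.36 = $16,612.08
Monthly escrow = $16,612.08 / 12 = $1,384.34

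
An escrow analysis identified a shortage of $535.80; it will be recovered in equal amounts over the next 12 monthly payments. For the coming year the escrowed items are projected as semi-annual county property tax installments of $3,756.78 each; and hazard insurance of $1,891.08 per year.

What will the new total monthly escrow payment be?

County property tax — $3,756.78 × 2 = $7,513.56
Hazard insurance — $1,891.08
Combined annual = $7,513.56 + $1,891.08 = $9,404.64
Monthly escrow = $9,404.64 ÷ 12 = $783.72
Monthly shortage recovery: $535.80 / 12 = $44.65
Adjusted monthly = $783.72 + $44.65 = $828.37

$828.37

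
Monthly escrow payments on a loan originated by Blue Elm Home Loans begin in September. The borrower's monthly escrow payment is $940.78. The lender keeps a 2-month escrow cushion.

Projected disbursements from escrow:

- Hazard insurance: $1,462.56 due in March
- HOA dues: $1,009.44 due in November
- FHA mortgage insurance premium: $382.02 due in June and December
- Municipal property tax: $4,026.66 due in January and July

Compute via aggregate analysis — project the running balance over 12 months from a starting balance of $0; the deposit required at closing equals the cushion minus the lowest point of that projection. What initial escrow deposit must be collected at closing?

$2,822.34

Cushion = 2 × $940.78 = $1,881.56
Trial balance (start $0, +$940.78 each month, − disbursements):
  Sep: +$940.78 → $940.78
  Oct: +$940.78 → $1,881.56
  Nov: +$940.78 − $1,009.44 → $1,812.90
  Dec: +$940.78 − $382.02 → $2,371.66
  Jan: +$940.78 − $4,026.66 → -$714.22
  Feb: +$940.78 → $226.56
  Mar: +$940.78 − $1,462.56 → -$295.22
  Apr: +$940.78 → $645.56
  May: +$940.78 → $1,586.34
  Jun: +$940.78 − $382.02 → $2,145.10
  Jul: +$940.78 − $4,026.66 → -$940.78
  Aug: +$940.78 → $0.00
Lowest trial balance = -$940.78 (Jul)
Initial deposit = cushion − low point = $1,881.56 − (-$940.78) = $2,822.34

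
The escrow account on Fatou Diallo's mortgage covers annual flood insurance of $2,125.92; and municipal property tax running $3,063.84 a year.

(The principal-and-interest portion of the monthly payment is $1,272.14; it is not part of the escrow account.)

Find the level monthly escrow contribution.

$432.48

Flood insurance: $2,125.92
Municipal property tax: $3,063.84
Annual escrow total = $5,189.76
Monthly = $5,189.76 / 12 = $432.48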